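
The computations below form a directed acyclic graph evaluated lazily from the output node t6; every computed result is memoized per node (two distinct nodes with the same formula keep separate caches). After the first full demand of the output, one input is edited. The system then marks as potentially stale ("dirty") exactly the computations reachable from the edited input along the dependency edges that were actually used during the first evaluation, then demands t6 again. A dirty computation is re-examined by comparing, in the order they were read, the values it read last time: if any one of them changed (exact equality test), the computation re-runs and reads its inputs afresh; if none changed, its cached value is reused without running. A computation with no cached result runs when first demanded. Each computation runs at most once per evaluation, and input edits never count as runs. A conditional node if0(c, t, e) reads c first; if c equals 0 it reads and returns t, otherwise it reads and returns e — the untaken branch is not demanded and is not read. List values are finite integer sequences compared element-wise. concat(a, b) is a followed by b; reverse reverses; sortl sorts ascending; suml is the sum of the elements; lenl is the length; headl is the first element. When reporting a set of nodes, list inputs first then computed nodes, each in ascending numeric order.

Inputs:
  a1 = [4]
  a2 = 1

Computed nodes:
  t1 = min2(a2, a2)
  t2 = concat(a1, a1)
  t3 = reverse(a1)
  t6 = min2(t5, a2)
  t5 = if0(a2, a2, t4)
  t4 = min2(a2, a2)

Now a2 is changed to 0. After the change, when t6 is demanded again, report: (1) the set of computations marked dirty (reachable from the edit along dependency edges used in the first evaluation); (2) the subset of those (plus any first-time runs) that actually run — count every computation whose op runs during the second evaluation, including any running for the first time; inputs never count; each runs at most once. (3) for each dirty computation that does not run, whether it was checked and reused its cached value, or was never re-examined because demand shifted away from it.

First demand of the output computes:
  t4 = min2(1, 1) = 1
  t5 = if0(a2=1 -> else branch t4) = 1
  t6 = min2(1, 1) = 1

After the edit, cleaning proceeds:
  t4: stays stale; no demand reaches it after the flip.
  t5: a read changed (a2 1->0) — executes, giving 0.
  t6: a read changed (t5 1->0; a2 1->0) — executes, giving 0.

Note the branch switch — demand abandons t4, which is never re-examined.

The edit dirties: t4, t5, t6.
2 computations run: t5, t6.
Unvisited dirty nodes (no longer demanded): t4.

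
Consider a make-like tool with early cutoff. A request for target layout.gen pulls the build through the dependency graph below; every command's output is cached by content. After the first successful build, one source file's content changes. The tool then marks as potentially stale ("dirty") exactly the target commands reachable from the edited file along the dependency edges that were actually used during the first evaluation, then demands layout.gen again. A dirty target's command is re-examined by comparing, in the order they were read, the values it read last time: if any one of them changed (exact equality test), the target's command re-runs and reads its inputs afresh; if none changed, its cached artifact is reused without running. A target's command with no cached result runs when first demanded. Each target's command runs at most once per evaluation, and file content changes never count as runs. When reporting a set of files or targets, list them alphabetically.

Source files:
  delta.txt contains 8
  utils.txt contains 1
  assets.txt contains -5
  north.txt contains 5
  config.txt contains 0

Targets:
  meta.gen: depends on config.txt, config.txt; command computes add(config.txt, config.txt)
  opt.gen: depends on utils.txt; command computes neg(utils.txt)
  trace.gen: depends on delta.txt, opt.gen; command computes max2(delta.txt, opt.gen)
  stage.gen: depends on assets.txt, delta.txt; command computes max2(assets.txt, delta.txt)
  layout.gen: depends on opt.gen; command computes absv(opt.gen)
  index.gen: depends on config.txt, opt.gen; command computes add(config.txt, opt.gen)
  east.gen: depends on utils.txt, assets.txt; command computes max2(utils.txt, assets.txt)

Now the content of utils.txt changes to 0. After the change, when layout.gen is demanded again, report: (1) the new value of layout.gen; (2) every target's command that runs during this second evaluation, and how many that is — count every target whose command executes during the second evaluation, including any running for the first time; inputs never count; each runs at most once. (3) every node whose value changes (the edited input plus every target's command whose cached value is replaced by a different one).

Demanding layout.gen again yields 0.
2 target commands run: layout.gen, opt.gen.
The nodes whose values change: layout.gen, opt.gen, utils.txt.

First demand of the output computes:
  opt.gen = neg(1) = -1
  layout.gen = absv(-1) = 1

After the edit, cleaning proceeds:
  opt.gen: a read changed (utils.txt 1->0) — executes, giving 0.
  layout.gen: a read changed (opt.gen -1->0) — executes, giving 0.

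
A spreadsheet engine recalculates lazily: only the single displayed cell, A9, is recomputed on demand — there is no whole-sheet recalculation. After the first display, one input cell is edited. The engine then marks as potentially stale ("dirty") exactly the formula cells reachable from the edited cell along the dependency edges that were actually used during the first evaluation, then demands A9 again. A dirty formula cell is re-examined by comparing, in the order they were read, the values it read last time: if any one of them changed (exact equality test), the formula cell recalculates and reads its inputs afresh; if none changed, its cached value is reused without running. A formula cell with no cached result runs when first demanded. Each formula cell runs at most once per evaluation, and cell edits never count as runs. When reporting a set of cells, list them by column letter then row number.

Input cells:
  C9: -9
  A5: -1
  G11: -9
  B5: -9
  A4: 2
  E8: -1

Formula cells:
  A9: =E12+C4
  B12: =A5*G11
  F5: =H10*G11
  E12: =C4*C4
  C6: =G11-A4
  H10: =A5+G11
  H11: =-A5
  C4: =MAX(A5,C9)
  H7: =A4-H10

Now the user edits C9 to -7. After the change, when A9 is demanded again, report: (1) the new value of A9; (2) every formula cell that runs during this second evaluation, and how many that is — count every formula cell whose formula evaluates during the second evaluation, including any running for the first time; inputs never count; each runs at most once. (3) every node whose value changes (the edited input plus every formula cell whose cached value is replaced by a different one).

New value of A9: 0.
Formula cells that run: C4 — 1 in total.
Values that change: C9.
Key observation: the change is absorbed at C4 — it re-runs but produces the same value, and the output's value is unchanged.

First evaluation (everything demanded from the output):
  C4 = MAX(-1, -9) = -1
  E12 = -1 * -1 = 1
  A9 = 1 + -1 = 0

Propagation after the edit:
  C4: runs — C9 -9->-7; result -1 (same value as before).
  E12: checked — values it read are unchanged (C4 unchanged, C4 unchanged); reused cached 1 without running.
  A9: checked — values it read are unchanged (E12 unchanged, C4 unchanged); reused cached 0 without running.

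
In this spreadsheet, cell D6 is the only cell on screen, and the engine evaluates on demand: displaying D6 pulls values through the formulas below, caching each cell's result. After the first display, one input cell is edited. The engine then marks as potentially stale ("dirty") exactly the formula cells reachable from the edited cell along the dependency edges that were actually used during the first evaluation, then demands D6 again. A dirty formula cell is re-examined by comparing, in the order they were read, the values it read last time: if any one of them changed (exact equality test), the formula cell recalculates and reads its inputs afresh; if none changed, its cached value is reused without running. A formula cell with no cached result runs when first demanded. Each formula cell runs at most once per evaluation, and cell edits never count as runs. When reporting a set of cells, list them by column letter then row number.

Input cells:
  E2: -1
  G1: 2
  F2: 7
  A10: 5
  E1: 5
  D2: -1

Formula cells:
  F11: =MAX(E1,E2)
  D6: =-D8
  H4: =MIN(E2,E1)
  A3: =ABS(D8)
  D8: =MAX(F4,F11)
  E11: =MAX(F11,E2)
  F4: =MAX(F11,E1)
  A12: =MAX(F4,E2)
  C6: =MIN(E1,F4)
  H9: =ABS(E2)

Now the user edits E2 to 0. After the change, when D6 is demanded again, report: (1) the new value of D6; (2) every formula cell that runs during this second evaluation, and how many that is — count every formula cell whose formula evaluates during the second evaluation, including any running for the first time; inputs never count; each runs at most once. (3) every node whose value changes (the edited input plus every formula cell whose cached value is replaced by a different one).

D6 now evaluates to -5.
Run set: F11 (1 run).
Changed values: E2.
The important point: F11 recomputes to an identical value, and the output ends up unchanged.

Initial pass — values computed on the first demand:
  F11 = MAX(5, -1) = 5
  F4 = MAX(5, 5) = 5
  D8 = MAX(5, 5) = 5
  D6 = -(5) = -5

Second demand — change propagation:
  F11: re-runs because E2 -1->0; new result 5 (unchanged).
  F4: re-examined; everything it read last time is the same (F11 unchanged, E1 unchanged) — cache 5 kept, no run.
  D8: re-examined; everything it read last time is the same (F4 unchanged, F11 unchanged) — cache 5 kept, no run.
  D6: re-examined; everything it read last time is the same (D8 unchanged) — cache -5 kept, no run.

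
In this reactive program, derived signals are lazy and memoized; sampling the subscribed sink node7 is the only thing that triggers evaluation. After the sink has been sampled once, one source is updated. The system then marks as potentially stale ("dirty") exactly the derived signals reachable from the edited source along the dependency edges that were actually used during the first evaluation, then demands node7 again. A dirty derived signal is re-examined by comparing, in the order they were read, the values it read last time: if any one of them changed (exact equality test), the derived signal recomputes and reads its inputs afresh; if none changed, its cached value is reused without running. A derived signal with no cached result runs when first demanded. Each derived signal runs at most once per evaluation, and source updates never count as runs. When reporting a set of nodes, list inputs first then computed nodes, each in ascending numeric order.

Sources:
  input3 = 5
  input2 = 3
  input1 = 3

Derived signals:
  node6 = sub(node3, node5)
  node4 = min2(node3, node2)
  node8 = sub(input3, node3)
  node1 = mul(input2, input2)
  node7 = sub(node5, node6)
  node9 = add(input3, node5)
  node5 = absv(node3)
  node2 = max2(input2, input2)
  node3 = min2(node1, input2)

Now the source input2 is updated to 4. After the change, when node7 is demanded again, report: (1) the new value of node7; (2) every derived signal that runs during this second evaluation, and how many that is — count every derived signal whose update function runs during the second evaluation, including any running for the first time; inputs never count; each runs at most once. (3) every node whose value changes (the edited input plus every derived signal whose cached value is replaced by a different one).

First demand of the output computes:
  node1 = mul(3, 3) = 9
  node3 = min2(9, 3) = 3
  node5 = absv(3) = 3
  node6 = sub(3, 3) = 0
  node7 = sub(3, 0) = 3

After the edit, cleaning proceeds:
  node1: a read changed (input2 3->4; input2 3->4) — executes, giving 16.
  node3: a read changed (node1 9->16; input2 3->4) — executes, giving 4.
  node5: a read changed (node3 3->4) — executes, giving 4.
  node6: a read changed (node3 3->4; node5 3->4) — executes, giving 0 — identical to its old value.
  node7: a read changed (node5 3->4) — executes, giving 4.

Demanding node7 again yields 4.
5 derived signals run: node1, node3, node5, node6, node7.
The nodes whose values change: input2, node1, node3, node5, node7.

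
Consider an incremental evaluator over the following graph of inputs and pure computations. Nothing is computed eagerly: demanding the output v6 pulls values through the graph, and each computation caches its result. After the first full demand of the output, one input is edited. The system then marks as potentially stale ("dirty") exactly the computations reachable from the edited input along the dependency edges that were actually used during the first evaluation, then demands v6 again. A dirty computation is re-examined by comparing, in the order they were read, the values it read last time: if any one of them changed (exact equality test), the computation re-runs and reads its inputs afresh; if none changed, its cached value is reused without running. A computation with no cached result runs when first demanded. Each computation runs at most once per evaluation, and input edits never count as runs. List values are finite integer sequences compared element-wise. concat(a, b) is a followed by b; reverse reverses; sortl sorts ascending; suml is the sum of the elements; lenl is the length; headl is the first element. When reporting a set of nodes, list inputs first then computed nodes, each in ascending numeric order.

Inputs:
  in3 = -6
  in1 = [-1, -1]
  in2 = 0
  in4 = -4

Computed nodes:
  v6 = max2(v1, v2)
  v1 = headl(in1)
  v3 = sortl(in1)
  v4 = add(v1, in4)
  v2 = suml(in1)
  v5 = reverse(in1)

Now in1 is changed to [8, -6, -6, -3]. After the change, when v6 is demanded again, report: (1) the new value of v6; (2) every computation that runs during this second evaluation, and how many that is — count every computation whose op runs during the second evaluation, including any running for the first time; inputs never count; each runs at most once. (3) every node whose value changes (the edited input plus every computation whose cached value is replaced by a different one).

v6 now evaluates to 8.
Run set: v1, v2, v6 (3 run).
Changed values: in1, v1, v2, v6.

Initial pass — values computed on the first demand:
  v1 = headl([-1, -1]) = -1
  v2 = suml([-1, -1]) = -2
  v6 = max2(-1, -2) = -1

Second demand — change propagation:
  v1: re-runs because in1 [-1, -1]->[8, -6, -6, -3]; new result 8.
  v2: re-runs because in1 [-1, -1]->[8, -6, -6, -3]; new result -7.
  v6: re-runs because v1 -1->8; v2 -2->-7; new result 8.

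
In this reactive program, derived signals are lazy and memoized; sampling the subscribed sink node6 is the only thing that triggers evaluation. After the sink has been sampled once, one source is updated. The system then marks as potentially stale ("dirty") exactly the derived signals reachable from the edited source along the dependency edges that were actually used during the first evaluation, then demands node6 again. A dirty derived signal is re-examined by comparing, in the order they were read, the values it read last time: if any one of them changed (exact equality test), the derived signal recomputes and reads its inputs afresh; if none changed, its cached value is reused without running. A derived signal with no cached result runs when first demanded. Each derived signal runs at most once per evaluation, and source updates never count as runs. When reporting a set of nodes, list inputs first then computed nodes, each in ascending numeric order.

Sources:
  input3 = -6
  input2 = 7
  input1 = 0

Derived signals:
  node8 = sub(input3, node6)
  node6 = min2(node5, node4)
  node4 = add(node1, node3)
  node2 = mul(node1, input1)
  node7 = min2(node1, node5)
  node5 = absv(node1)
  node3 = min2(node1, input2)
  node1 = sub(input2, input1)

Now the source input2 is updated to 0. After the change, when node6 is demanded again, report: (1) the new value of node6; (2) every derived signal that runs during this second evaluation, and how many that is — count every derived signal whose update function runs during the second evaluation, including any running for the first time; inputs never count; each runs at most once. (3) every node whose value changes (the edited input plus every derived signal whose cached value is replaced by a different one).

First demand of the output computes:
  node1 = sub(7, 0) = 7
  node3 = min2(7, 7) = 7
  node4 = add(7, 7) = 14
  node5 = absv(7) = 7
  node6 = min2(7, 14) = 7

After the edit, cleaning proceeds:
  node1: a read changed (input2 7->0) — executes, giving 0.
  node3: a read changed (node1 7->0; input2 7->0) — executes, giving 0.
  node4: a read changed (node1 7->0; node3 7->0) — executes, giving 0.
  node5: a read changed (node1 7->0) — executes, giving 0.
  node6: a read changed (node5 7->0; node4 14->0) — executes, giving 0.

Demanding node6 again yields 0.
5 derived signals run: node1, node3, node4, node5, node6.
The nodes whose values change: input2, node1, node3, node4, node5, node6.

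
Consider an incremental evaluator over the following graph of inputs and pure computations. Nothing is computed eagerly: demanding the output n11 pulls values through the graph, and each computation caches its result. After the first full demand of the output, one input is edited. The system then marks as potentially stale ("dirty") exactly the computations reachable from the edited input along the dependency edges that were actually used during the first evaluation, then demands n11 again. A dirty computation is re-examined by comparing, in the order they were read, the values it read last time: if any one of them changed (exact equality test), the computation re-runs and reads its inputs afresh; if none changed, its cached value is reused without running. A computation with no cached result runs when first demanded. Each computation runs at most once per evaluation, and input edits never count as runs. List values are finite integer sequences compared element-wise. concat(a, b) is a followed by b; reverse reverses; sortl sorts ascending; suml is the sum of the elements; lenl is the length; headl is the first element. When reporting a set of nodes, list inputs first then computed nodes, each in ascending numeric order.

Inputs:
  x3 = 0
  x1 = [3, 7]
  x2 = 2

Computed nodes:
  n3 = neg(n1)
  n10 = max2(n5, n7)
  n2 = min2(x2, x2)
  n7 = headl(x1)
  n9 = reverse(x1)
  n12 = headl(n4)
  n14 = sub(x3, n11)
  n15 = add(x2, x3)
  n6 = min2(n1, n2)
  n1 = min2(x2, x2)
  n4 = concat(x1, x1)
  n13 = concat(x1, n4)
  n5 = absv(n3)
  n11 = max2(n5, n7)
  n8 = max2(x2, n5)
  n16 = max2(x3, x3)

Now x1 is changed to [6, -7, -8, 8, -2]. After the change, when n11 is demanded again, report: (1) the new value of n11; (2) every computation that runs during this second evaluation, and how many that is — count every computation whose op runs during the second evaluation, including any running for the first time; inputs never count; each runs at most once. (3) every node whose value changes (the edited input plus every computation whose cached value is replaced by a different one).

Initial pass — values computed on the first demand:
  n1 = min2(2, 2) = 2
  n3 = neg(2) = -2
  n5 = absv(-2) = 2
  n7 = headl([3, 7]) = 3
  n11 = max2(2, 3) = 3

Second demand — change propagation:
  n7: re-runs because x1 [3, 7]->[6, -7, -8, 8, -2]; new result 6.
  n11: re-runs because n7 3->6; new result 6.

n11 now evaluates to 6.
Run set: n7, n11 (2 run).
Changed values: x1, n7, n11.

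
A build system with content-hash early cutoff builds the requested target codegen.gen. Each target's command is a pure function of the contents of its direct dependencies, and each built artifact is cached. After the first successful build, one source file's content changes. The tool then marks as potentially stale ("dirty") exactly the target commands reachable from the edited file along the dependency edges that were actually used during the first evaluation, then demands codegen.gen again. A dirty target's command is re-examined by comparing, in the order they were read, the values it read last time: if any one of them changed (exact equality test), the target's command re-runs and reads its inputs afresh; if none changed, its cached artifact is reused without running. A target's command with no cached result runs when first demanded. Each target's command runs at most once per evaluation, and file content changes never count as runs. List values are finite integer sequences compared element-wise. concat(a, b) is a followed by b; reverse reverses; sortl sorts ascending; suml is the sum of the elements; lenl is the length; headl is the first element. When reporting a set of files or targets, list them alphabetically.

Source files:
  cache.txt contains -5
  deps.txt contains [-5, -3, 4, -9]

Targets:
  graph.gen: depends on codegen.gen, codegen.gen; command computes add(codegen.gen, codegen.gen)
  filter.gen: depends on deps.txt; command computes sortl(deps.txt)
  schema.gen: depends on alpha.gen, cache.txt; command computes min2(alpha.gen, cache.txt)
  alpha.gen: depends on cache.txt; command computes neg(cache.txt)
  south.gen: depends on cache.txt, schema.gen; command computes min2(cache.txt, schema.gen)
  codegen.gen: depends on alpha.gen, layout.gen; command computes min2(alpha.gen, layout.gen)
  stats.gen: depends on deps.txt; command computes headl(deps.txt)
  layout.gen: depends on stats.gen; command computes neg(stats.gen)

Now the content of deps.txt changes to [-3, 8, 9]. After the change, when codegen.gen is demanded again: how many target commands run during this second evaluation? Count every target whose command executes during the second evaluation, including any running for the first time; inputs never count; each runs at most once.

First evaluation (everything demanded from the output):
  alpha.gen = neg(-5) = 5
  stats.gen = headl([-5, -3, 4, -9]) = -5
  layout.gen = neg(-5) = 5
  codegen.gen = min2(5, 5) = 5

Propagation after the edit:
  stats.gen: runs — deps.txt [-5, -3, 4, -9]->[-3, 8, 9]; result -3.
  layout.gen: runs — stats.gen -5->-3; result 3.
  codegen.gen: runs — layout.gen 5->3; result 3.

Target commands that run: codegen.gen, layout.gen, stats.gen — 3 in total.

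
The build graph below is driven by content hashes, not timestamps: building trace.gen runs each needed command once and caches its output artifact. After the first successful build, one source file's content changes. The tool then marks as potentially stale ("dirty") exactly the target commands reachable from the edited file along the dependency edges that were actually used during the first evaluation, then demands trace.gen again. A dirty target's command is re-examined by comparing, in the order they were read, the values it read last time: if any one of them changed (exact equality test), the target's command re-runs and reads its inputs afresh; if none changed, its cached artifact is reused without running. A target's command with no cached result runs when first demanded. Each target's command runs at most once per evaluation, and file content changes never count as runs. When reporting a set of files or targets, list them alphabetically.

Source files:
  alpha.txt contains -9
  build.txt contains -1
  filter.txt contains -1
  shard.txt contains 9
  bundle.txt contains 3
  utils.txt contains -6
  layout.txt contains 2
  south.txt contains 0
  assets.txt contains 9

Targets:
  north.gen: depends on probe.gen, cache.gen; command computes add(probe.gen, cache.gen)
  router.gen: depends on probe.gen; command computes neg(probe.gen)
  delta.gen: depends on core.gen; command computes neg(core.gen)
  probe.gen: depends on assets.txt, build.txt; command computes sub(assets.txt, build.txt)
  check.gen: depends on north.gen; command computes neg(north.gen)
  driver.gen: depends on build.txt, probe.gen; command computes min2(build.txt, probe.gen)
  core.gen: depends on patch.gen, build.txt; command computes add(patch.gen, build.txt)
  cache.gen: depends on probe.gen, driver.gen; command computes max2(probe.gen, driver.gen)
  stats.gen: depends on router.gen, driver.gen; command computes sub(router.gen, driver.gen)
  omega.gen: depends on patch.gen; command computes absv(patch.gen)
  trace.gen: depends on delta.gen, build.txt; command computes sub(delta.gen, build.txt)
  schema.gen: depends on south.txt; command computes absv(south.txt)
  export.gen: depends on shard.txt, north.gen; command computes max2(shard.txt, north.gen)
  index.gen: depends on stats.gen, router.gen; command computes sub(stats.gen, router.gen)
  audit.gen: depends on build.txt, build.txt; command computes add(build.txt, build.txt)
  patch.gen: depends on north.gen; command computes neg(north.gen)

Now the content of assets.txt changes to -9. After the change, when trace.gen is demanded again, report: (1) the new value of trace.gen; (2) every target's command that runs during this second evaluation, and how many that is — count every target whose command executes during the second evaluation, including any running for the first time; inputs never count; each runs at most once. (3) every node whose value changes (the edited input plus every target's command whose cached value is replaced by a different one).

trace.gen now evaluates to -14.
Run set: cache.gen, core.gen, delta.gen, driver.gen, north.gen, patch.gen, probe.gen, trace.gen (8 run).
Changed values: assets.txt, cache.gen, core.gen, delta.gen, driver.gen, north.gen, patch.gen, probe.gen, trace.gen.

Initial pass — values computed on the first demand:
  probe.gen = sub(9, -1) = 10
  driver.gen = min2(-1, 10) = -1
  cache.gen = max2(10, -1) = 10
  north.gen = add(10, 10) = 20
  patch.gen = neg(20) = -20
  core.gen = add(-20, -1) = -21
  delta.gen = neg(-21) = 21
  trace.gen = sub(21, -1) = 22

Second demand — change propagation:
  probe.gen: re-runs because assets.txt 9->-9; new result -8.
  driver.gen: re-runs because probe.gen 10->-8; new result -8.
  cache.gen: re-runs because probe.gen 10->-8; driver.gen -1->-8; new result -8.
  north.gen: re-runs because probe.gen 10->-8; cache.gen 10->-8; new result -16.
  patch.gen: re-runs because north.gen 20->-16; new result 16.
  core.gen: re-runs because patch.gen -20->16; new result 15.
  delta.gen: re-runs because core.gen -21->15; new result -15.
  trace.gen: re-runs because delta.gen 21->-15; new result -14.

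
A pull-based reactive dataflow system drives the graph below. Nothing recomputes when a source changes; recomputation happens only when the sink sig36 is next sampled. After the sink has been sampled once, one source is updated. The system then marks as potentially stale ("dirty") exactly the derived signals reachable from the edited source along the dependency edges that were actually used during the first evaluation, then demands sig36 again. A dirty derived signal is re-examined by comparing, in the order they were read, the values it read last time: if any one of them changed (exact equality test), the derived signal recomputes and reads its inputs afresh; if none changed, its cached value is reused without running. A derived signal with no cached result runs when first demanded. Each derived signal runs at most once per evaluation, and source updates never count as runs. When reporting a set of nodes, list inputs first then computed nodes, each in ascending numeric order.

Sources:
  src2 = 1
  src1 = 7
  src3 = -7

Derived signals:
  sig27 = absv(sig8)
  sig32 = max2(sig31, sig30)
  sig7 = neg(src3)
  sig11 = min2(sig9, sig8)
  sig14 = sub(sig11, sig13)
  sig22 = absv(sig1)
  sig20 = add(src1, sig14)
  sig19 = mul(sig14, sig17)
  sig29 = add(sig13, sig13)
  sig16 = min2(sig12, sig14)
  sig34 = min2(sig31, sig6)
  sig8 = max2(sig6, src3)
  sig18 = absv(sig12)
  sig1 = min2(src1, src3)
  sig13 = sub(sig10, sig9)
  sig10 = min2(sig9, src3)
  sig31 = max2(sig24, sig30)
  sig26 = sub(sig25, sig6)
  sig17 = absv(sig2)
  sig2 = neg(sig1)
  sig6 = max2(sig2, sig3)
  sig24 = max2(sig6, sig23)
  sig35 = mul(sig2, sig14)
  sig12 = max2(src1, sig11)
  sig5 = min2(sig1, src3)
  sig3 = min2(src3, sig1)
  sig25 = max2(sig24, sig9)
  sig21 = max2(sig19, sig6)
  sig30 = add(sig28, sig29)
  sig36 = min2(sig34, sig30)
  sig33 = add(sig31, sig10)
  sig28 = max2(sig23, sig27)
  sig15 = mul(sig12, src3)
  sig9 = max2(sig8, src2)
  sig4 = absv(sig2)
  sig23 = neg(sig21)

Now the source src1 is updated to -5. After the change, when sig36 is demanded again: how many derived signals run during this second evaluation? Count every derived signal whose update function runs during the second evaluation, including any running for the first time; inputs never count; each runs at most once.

First evaluation (everything demanded from the output):
  sig1 = min2(7, -7) = -7
  sig2 = neg(-7) = 7
  sig3 = min2(-7, -7) = -7
  sig6 = max2(7, -7) = 7
  sig8 = max2(7, -7) = 7
  sig9 = max2(7, 1) = 7
  sig10 = min2(7, -7) = -7
  sig11 = min2(7, 7) = 7
  sig13 = sub(-7, 7) = -14
  sig14 = sub(7, -14) = 21
  sig17 = absv(7) = 7
  sig19 = mul(21, 7) = 147
  sig21 = max2(147, 7) = 147
  sig23 = neg(147) = -147
  sig24 = max2(7, -147) = 7
  sig27 = absv(7) = 7
  sig28 = max2(-147, 7) = 7
  sig29 = add(-14, -14) = -28
  sig30 = add(7, -28) = -21
  sig31 = max2(7, -21) = 7
  sig34 = min2(7, 7) = 7
  sig36 = min2(7, -21) = -21

Propagation after the edit:
  sig1: runs — src1 7->-5; result -7 (same value as before).
  sig2: checked — values it read are unchanged (sig1 unchanged); reused cached 7 without running.
  sig3: checked — values it read are unchanged (src3 unchanged, sig1 unchanged); reused cached -7 without running.
  sig6: checked — values it read are unchanged (sig2 unchanged, sig3 unchanged); reused cached 7 without running.
  sig8: checked — values it read are unchanged (sig6 unchanged, src3 unchanged); reused cached 7 without running.
  sig9: checked — values it read are unchanged (sig8 unchanged, src2 unchanged); reused cached 7 without running.
  sig10: checked — values it read are unchanged (sig9 unchanged, src3 unchanged); reused cached -7 without running.
  sig11: checked — values it read are unchanged (sig9 unchanged, sig8 unchanged); reused cached 7 without running.
  sig13: checked — values it read are unchanged (sig10 unchanged, sig9 unchanged); reused cached -14 without running.
  sig14: checked — values it read are unchanged (sig11 unchanged, sig13 unchanged); reused cached 21 without running.
  sig17: checked — values it read are unchanged (sig2 unchanged); reused cached 7 without running.
  sig19: checked — values it read are unchanged (sig14 unchanged, sig17 unchanged); reused cached 147 without running.
  sig21: checked — values it read are unchanged (sig19 unchanged, sig6 unchanged); reused cached 147 without running.
  sig23: checked — values it read are unchanged (sig21 unchanged); reused cached -147 without running.
  sig24: checked — values it read are unchanged (sig6 unchanged, sig23 unchanged); reused cached 7 without running.
  sig27: checked — values it read are unchanged (sig8 unchanged); reused cached 7 without running.
  sig28: checked — values it read are unchanged (sig23 unchanged, sig27 unchanged); reused cached 7 without running.
  sig29: checked — values it read are unchanged (sig13 unchanged, sig13 unchanged); reused cached -28 without running.
  sig30: checked — values it read are unchanged (sig28 unchanged, sig29 unchanged); reused cached -21 without running.
  sig31: checked — values it read are unchanged (sig24 unchanged, sig30 unchanged); reused cached 7 without running.
  sig34: checked — values it read are unchanged (sig31 unchanged, sig6 unchanged); reused cached 7 without running.
  sig36: checked — values it read are unchanged (sig34 unchanged, sig30 unchanged); reused cached -21 without running.

Key observation: the change is absorbed at sig1 — it re-runs but produces the same value, and the output's value is unchanged.

Derived signals that run: sig1 — 1 in total.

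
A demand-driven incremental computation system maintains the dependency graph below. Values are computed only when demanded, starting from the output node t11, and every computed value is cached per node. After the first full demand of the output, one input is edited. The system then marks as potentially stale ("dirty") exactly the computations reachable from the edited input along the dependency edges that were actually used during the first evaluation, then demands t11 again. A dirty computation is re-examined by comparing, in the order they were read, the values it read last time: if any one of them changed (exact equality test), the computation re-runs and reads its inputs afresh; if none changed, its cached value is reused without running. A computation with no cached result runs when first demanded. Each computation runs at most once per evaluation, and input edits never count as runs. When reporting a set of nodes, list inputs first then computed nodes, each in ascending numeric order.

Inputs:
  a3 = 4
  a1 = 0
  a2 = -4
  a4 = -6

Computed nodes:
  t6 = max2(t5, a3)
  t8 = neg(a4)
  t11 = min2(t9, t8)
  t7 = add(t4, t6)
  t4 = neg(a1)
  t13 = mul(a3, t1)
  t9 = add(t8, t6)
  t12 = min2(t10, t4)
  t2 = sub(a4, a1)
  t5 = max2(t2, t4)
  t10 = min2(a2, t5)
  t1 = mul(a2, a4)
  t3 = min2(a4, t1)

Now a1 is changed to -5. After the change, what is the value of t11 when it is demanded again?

New value of t11: 6.

First evaluation (everything demanded from the output):
  t2 = sub(-6, 0) = -6
  t4 = neg(0) = 0
  t5 = max2(-6, 0) = 0
  t6 = max2(0, 4) = 4
  t8 = neg(-6) = 6
  t9 = add(6, 4) = 10
  t11 = min2(10, 6) = 6

Propagation after the edit:
  t2: runs — a1 0->-5; result -1.
  t4: runs — a1 0->-5; result 5.
  t5: runs — t2 -6->-1; t4 0->5; result 5.
  t6: runs — t5 0->5; result 5.
  t9: runs — t6 4->5; result 11.
  t11: runs — t9 10->11; result 6 (same value as before).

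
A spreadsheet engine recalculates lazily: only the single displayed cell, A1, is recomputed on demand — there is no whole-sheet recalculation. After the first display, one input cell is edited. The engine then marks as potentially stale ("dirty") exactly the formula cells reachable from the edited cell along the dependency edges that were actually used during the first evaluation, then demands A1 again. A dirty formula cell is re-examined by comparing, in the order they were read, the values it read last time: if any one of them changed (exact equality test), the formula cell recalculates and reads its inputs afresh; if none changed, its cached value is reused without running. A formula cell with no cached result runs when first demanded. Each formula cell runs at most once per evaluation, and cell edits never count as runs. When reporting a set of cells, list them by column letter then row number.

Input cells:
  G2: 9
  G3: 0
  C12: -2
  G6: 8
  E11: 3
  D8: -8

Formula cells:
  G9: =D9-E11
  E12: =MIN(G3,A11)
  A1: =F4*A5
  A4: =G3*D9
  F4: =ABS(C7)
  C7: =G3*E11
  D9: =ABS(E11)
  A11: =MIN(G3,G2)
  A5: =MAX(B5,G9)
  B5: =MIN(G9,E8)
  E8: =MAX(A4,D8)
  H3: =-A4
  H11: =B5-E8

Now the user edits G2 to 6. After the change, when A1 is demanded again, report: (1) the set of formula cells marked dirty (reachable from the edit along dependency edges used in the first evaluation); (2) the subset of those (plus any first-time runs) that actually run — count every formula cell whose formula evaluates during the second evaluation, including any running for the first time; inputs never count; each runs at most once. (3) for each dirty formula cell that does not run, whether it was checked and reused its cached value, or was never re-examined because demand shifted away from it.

Marked dirty: none.
Formula cells that run: none — 0 in total.
Every dirty formula cell ran.
Key observation: G2 is never demanded by the output, so the edit triggers no recomputation at all.

First evaluation (everything demanded from the output):
  C7 = 0 * 3 = 0
  D9 = ABS(3) = 3
  A4 = 0 * 3 = 0
  E8 = MAX(0, -8) = 0
  F4 = ABS(0) = 0
  G9 = 3 - 3 = 0
  B5 = MIN(0, 0) = 0
  A5 = MAX(0, 0) = 0
  A1 = 0 * 0 = 0

Propagation after the edit:
  G2 feeds no computation that the output demands — nothing is marked dirty and nothing runs.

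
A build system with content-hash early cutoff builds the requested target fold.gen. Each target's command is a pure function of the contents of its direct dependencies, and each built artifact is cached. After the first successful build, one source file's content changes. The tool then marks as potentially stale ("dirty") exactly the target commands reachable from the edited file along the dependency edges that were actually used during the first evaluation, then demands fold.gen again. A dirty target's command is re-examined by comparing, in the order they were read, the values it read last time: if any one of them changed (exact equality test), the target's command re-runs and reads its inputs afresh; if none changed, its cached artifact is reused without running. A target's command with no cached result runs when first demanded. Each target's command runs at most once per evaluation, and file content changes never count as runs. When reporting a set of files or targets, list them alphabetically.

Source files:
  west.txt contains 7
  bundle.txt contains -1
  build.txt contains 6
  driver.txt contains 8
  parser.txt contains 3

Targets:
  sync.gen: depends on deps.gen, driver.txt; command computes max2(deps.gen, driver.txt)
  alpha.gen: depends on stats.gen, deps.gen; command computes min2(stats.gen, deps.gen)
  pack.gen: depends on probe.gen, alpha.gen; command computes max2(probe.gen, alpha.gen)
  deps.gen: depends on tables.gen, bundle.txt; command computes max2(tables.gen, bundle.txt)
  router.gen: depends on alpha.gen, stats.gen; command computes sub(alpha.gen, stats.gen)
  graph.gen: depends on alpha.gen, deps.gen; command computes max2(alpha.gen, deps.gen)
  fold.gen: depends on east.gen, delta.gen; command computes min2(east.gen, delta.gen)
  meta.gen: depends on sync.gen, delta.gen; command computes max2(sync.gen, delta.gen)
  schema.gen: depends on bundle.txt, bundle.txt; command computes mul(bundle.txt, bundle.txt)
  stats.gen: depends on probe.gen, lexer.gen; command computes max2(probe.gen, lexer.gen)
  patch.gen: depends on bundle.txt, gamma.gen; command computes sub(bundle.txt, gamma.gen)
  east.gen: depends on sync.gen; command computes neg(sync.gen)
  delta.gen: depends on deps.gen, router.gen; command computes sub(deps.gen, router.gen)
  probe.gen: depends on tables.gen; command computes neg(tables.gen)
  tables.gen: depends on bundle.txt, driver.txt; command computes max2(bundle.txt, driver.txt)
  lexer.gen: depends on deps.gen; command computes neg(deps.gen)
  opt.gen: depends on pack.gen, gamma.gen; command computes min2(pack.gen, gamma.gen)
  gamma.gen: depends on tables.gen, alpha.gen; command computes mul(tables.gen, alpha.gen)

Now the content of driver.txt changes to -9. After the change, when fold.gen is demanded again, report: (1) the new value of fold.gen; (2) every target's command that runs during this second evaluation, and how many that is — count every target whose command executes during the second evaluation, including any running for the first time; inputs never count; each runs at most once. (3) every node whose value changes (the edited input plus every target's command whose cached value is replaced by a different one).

New value of fold.gen: 1.
Target commands that run: alpha.gen, delta.gen, deps.gen, east.gen, fold.gen, lexer.gen, probe.gen, router.gen, stats.gen, sync.gen, tables.gen — 11 in total.
Values that change: alpha.gen, delta.gen, deps.gen, driver.txt, east.gen, fold.gen, lexer.gen, probe.gen, router.gen, stats.gen, sync.gen, tables.gen.

First evaluation (everything demanded from the output):
  tables.gen = max2(-1, 8) = 8
  deps.gen = max2(8, -1) = 8
  lexer.gen = neg(8) = -8
  probe.gen = neg(8) = -8
  stats.gen = max2(-8, -8) = -8
  alpha.gen = min2(-8, 8) = -8
  router.gen = sub(-8, -8) = 0
  delta.gen = sub(8, 0) = 8
  sync.gen = max2(8, 8) = 8
  east.gen = neg(8) = -8
  fold.gen = min2(-8, 8) = -8

Propagation after the edit:
  tables.gen: runs — driver.txt 8->-9; result -1.
  deps.gen: runs — tables.gen 8->-1; result -1.
  lexer.gen: runs — deps.gen 8->-1; result 1.
  probe.gen: runs — tables.gen 8->-1; result 1.
  stats.gen: runs — probe.gen -8->1; lexer.gen -8->1; result 1.
  alpha.gen: runs — stats.gen -8->1; deps.gen 8->-1; result -1.
  router.gen: runs — alpha.gen -8->-1; stats.gen -8->1; result -2.
  delta.gen: runs — deps.gen 8->-1; router.gen 0->-2; result 1.
  sync.gen: runs — deps.gen 8->-1; driver.txt 8->-9; result -1.
  east.gen: runs — sync.gen 8->-1; result 1.
  fold.gen: runs — east.gen -8->1; delta.gen 8->1; result 1.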